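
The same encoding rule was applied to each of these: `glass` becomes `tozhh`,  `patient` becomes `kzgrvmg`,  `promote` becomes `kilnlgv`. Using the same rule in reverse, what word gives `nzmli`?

Each pair mirrors across the alphabet (g↔t, l↔o, a↔z): positions sum to 25. Each letter is replaced by its mirror in the alphabet: a↔z, b↔y, c↔x, and so on (the Atbash cipher).
Decoding nzmli: n↔m, z↔a, m↔n, l↔o, i↔r.

manor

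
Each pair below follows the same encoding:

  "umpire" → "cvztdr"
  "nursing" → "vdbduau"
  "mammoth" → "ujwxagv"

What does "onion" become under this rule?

In umpire: u→c is +8, m→v is +9, p→z is +10, i→t is +11 — the shift increases by 1 each position. Each letter shifts forward by (position + 8), i.e. 8, 9, 10, … — the shift grows by one for each successive letter.
For onion: o+8=w, n+9=w, i+10=s, o+11=z, n+12=z.

wwszz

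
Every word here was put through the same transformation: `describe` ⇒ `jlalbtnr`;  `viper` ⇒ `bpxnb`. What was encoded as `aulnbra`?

undergo

Each letter shifts forward by (position + 6), i.e. 6, 7, 8, … — the shift grows by one for each successive letter.
Reversing it on aulnbra: a−6=u, u−7=n, l−8=d, n−9=e, b−10=r, r−11=g, a−12=o.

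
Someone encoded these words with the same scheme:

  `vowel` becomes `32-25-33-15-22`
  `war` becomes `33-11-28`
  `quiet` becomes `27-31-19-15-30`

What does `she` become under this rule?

v is letter #22 and maps to 32: an offset of 10. Each letter is replaced by its alphabet position (a=1..z=26) + 10.
Applying it to she: s=19→29, h=8→18, e=5→15.

29-18-15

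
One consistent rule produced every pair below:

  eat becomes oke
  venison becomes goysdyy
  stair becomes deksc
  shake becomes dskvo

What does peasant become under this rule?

The shift depends on letter class: consonant t→e is +11, but vowel e→o is +10. The rule splits by letter class: vowels +10, consonants +11.
On peasant: p(cons)+11=a, e(vowel)+10=o, a(vowel)+10=k, s(cons)+11=d, a(vowel)+10=k, n(cons)+11=y, t(cons)+11=e.

aokdkye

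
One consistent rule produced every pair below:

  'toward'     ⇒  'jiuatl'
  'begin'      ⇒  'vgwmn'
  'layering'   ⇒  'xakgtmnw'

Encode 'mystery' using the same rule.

skojgtk

t(19)→j(9) and o(14)→i(8) fit y≡21x+0 (mod 26); the inverse of 21 mod 26 is 5. This is an affine cipher: with a=0,…,z=25, each position x becomes (21x+0) mod 26.
Applying it to mystery: m(12)→21·12+0≡18=s; y(24)→21·24+0≡10=k; s(18)→21·18+0≡14=o; t(19)→21·19+0≡9=j; e(4)→21·4+0≡6=g; r(17)→21·17+0≡19=t; y(24)→21·24+0≡10=k (all mod 26).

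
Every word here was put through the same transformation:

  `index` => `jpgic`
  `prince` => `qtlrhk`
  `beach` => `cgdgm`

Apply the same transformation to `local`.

In index: i→j is +1, n→p is +2, d→g is +3, e→i is +4 — the shift increases by 1 each position. The shift increases by 1 at each position, starting from +1: 1, 2, 3, ….
For local: l+1=m, o+2=q, c+3=f, a+4=e, l+5=q.

mqfeq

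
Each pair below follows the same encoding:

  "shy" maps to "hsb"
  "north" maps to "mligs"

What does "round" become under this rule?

Each pair mirrors across the alphabet (s↔h, h↔s, y↔b): positions sum to 25. Letters are reflected about the middle of the alphabet (position → 25−position): Atbash.
Applying it to round: r↔i, o↔l, u↔f, n↔m, d↔w.

ilfmw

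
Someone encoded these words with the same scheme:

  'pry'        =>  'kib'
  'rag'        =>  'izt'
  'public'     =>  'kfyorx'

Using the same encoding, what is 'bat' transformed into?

yzg

Each pair mirrors across the alphabet (p↔k, r↔i, y↔b): positions sum to 25. This is the alphabet-reversal cipher (Atbash): a becomes z, b becomes y, etc.
On bat: b↔y, a↔z, t↔g.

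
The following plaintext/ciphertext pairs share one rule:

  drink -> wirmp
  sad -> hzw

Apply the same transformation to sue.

Each pair mirrors across the alphabet (d↔w, r↔i, i↔r): positions sum to 25. Letters are reflected about the middle of the alphabet (position → 25−position): Atbash.
Applying it to sue: s↔h, u↔f, e↔v.

hfv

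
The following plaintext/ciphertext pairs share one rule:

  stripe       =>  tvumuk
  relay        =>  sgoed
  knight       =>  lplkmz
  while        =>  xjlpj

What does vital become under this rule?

wkweq

In stripe: s→t is +1, t→v is +2, r→u is +3, i→m is +4 — the shift increases by 1 each position. The shift increases by 1 at each position, starting from +1: 1, 2, 3, ….
Applying it to vital: v+1=w, i+2=k, t+3=w, a+4=e, l+5=q.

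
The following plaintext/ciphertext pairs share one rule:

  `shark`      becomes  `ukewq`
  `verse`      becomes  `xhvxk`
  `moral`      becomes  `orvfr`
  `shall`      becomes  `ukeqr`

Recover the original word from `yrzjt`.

In shark: s→u is +2, h→k is +3, a→e is +4, r→w is +5 — the shift increases by 1 each position. The shift increases by 1 at each position, starting from +2: 2, 3, 4, ….
Decoding yrzjt: y−2=w, r−3=o, z−4=v, j−5=e, t−6=n.

woven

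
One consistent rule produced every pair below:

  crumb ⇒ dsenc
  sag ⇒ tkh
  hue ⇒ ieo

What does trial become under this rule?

usskm

The shift depends on letter class: consonant c→d is +1, but vowel u→e is +10. Vowels shift forward by 10 and consonants shift forward by 1.
Applying it to trial: t(cons)+1=u, r(cons)+1=s, i(vowel)+10=s, a(vowel)+10=k, l(cons)+1=m.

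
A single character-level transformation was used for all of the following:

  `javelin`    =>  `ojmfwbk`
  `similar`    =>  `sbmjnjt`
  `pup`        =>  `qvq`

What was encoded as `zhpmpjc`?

biology

Two steps: reverse the string, then apply a Caesar shift of +1.
Reversing it on zhpmpjc: shift back: z−1=y, h−1=g, p−1=o, m−1=l, p−1=o, j−1=i, c−1=b → ygoloib; then reverse → biology.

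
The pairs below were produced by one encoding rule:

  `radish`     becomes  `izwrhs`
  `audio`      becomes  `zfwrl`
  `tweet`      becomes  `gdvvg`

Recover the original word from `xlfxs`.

Each pair mirrors across the alphabet (r↔i, a↔z, d↔w): positions sum to 25. Letters are reflected about the middle of the alphabet (position → 25−position): Atbash.
Undoing it on xlfxs: x↔c, l↔o, f↔u, x↔c, s↔h.

couch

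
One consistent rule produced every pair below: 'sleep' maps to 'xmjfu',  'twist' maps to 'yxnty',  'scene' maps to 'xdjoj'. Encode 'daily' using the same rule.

Shifts by position in sleep: pos 0: s→x (+5), pos 1: l→m (+1), pos 2: e→j (+5), pos 3: e→f (+1) — repeating every 2. The shifts repeat in a cycle of length 2: positions 0,1,… shift by +5, +1, then the pattern repeats.
For daily: d+5=i, a+1=b, i+5=n, l+1=m, y+5=d.

ibnmd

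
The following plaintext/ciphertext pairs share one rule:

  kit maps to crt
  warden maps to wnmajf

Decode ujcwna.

rental

The word is reversed, then every letter is shifted forward by 9.
Undoing it on ujcwna: shift back: u−9=l, j−9=a, c−9=t, w−9=n, n−9=e, a−9=r → latner; then reverse → rental.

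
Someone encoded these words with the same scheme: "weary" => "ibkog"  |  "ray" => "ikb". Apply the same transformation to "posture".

The word is reversed, then every letter is shifted forward by 10.
On posture: reverse → erutsop; then shift: e+10=o, r+10=b, u+10=e, t+10=d, s+10=c, o+10=y, p+10=z.

obedcyz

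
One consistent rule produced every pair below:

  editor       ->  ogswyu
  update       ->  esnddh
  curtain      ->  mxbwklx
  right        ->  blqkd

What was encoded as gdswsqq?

Shifts by position in editor: pos 0: e→o (+10), pos 1: d→g (+3), pos 2: i→s (+10), pos 3: t→w (+3) — repeating every 2. It's a Vigenère-style cipher with numeric key [10,3]: position i shifts by key[i mod 2].
Reversing it on gdswsqq: g−10=w, d−3=a, s−10=i, w−3=t, s−10=i, q−3=n, q−10=g.

waiting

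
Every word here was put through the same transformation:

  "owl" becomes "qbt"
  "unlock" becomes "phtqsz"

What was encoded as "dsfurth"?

company

The output letters match the input read backwards, each shifted +5: owl reversed is lwo. Read the word backwards and shift each letter +5.
Reversing it on dsfurth: shift back: d−5=y, s−5=n, f−5=a, u−5=p, r−5=m, t−5=o, h−5=c → ynapmoc; then reverse → company.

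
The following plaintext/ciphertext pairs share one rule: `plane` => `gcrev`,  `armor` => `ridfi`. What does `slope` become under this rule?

Compare letters: p→g is +17, l→c is +17, a→r is +17 — a constant shift. It's a constant shift of +17 (ROT17).
For slope: s+17=j, l+17=c, o+17=f, p+17=g, e+17=v.

jcfgv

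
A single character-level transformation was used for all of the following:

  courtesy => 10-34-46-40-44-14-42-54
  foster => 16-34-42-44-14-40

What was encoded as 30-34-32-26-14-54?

The formula is n = 2×(alphabet index, a=1) + 4.
Decoding 30-34-32-26-14-54: 30→(30−4)÷2=13=m, 34→(34−4)÷2=15=o, 32→(32−4)÷2=14=n, 26→(26−4)÷2=11=k, 14→(14−4)÷2=5=e, 54→(54−4)÷2=25=y.

monkey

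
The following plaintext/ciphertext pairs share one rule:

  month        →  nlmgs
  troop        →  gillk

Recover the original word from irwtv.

ridge

Each pair mirrors across the alphabet (m↔n, o↔l, n↔m): positions sum to 25. Letters are reflected about the middle of the alphabet (position → 25−position): Atbash.
Undoing it on irwtv: i↔r, r↔i, w↔d, t↔g, v↔e.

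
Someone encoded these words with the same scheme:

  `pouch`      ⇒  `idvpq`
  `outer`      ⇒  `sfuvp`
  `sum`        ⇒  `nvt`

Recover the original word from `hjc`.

big

The output letters match the input read backwards, each shifted +1: pouch reversed is hcuop. Two steps: reverse the string, then apply a Caesar shift of +1.
Decoding hjc: shift back: h−1=g, j−1=i, c−1=b → gib; then reverse → big.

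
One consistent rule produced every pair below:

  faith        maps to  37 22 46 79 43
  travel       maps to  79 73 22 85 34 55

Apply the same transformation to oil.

64 46 55

f(#6)→37 and a(#1)→22: differences scale by 3, so n = 3·pos + 19. With a=1..z=26, the number is 3·pos + 19.
Applying it to oil: o=15→64, i=9→46, l=12→55.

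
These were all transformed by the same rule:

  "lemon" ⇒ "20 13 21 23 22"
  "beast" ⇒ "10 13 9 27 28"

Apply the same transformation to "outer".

l is letter #12 and maps to 20: an offset of 8. The number is (letter's place in the alphabet, a=1) + 8.
On outer: o=15→23, u=21→29, t=20→28, e=5→13, r=18→26.

23 29 28 13 26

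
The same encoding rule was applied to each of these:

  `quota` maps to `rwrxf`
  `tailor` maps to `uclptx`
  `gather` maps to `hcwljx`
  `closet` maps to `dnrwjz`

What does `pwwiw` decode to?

In quota: q→r is +1, u→w is +2, o→r is +3, t→x is +4 — the shift increases by 1 each position. The shift increases by 1 at each position, starting from +1: 1, 2, 3, ….
Undoing it on pwwiw: p−1=o, w−2=u, w−3=t, i−4=e, w−5=r.

outer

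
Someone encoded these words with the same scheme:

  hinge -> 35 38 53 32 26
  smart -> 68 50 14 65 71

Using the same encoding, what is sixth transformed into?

68 38 83 71 35

h(#8)→35 and i(#9)→38: differences scale by 3, so n = 3·pos + 11. With a=1..z=26, the number is 3·pos + 11.
On sixth: s=19→68, i=9→38, x=24→83, t=20→71, h=8→35.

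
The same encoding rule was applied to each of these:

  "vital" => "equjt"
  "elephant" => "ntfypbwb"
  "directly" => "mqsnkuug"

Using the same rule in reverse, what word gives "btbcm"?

slate

It's a Vigenère-style cipher with numeric key [9,8,1]: position i shifts by key[i mod 3].
Undoing it on btbcm: b−9=s, t−8=l, b−1=a, c−9=t, m−8=e.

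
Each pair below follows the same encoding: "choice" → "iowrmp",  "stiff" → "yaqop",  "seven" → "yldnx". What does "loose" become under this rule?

rvwbo

In choice: c→i is +6, h→o is +7, o→w is +8, i→r is +9 — the shift increases by 1 each position. The shift increases by 1 at each position, starting from +6: 6, 7, 8, ….
For loose: l+6=r, o+7=v, o+8=w, s+9=b, e+10=o.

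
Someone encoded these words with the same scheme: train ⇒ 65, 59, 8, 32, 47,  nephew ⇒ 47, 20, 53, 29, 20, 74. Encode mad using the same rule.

44, 8, 17

With a=1..z=26, the number is 3·pos + 5.
On mad: m=13→44, a=1→8, d=4→17.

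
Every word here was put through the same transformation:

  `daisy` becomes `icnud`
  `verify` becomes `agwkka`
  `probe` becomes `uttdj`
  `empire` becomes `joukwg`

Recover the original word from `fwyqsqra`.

autonomy

Shifts by position in daisy: pos 0: d→i (+5), pos 1: a→c (+2), pos 2: i→n (+5), pos 3: s→u (+2) — repeating every 2. A repeating key of period 2 is used — shifts +5, +2 over and over.
Reversing it on fwyqsqra: f−5=a, w−2=u, y−5=t, q−2=o, s−5=n, q−2=o, r−5=m, a−2=y.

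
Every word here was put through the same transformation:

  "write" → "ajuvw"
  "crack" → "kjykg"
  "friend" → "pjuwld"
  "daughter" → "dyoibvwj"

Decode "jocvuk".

rustic

w(22)→a(0) and r(17)→j(9) fit y≡19x+24 (mod 26); the inverse of 19 mod 26 is 11. This is an affine cipher: with a=0,…,z=25, each position x becomes (19x+24) mod 26.
Undoing it on jocvuk: j(9)→11·(9−24)≡17=r; o(14)→11·(14−24)≡20=u; c(2)→11·(2−24)≡18=s; v(21)→11·(21−24)≡19=t; u(20)→11·(20−24)≡8=i; k(10)→11·(10−24)≡2=c (all mod 26).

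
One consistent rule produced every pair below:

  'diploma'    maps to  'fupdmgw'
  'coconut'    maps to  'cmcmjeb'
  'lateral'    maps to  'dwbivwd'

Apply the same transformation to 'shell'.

yridd

d(3)→f(5) and i(8)→u(20) fit y≡3x+22 (mod 26); the inverse of 3 mod 26 is 9. Treating letters as 0–25, the rule is x ↦ 3x + 22 (mod 26).
On shell: s(18)→3·18+22≡24=y; h(7)→3·7+22≡17=r; e(4)→3·4+22≡8=i; l(11)→3·11+22≡3=d; l(11)→3·11+22≡3=d (all mod 26).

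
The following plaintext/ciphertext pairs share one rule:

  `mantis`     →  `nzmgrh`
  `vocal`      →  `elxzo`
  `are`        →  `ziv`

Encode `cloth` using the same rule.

xolgs

Each letter is replaced by its mirror in the alphabet: a↔z, b↔y, c↔x, and so on (the Atbash cipher).
Applying it to cloth: c↔x, l↔o, o↔l, t↔g, h↔s.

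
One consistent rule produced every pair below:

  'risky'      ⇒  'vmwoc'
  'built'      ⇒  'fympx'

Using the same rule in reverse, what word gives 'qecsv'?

Compare letters: r→v is +4, i→m is +4, s→w is +4 — a constant shift. It's a constant shift of +4 (ROT4).
Decoding qecsv: q−4=m, e−4=a, c−4=y, s−4=o, v−4=r.

mayor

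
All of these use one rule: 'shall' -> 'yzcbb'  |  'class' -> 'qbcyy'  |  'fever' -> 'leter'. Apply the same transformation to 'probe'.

drwje

s(18)→y(24) and h(7)→z(25) fit y≡7x+2 (mod 26); the inverse of 7 mod 26 is 15. Each letter's alphabet position (a=0..z=25) is mapped through 7·x+2 mod 26 — an affine cipher.
For probe: p(15)→7·15+2≡3=d; r(17)→7·17+2≡17=r; o(14)→7·14+2≡22=w; b(1)→7·1+2≡9=j; e(4)→7·4+2≡4=e (all mod 26).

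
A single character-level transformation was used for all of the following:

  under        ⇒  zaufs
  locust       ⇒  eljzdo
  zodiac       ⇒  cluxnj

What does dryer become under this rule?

usrfs

u(20)→z(25) and n(13)→a(0) fit y≡11x+13 (mod 26); the inverse of 11 mod 26 is 19. This is an affine cipher: with a=0,…,z=25, each position x becomes (11x+13) mod 26.
Applying it to dryer: d(3)→11·3+13≡20=u; r(17)→11·17+13≡18=s; y(24)→11·24+13≡17=r; e(4)→11·4+13≡5=f; r(17)→11·17+13≡18=s (all mod 26).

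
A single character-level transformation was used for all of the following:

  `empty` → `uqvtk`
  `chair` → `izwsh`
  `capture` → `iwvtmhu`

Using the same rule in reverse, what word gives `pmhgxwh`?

burglar

This is an affine cipher: with a=0,…,z=25, each position x becomes (19x+22) mod 26.
Reversing it on pmhgxwh: p(15)→11·(15−22)≡1=b; m(12)→11·(12−22)≡20=u; h(7)→11·(7−22)≡17=r; g(6)→11·(6−22)≡6=g; x(23)→11·(23−22)≡11=l; w(22)→11·(22−22)≡0=a; h(7)→11·(7−22)≡17=r (all mod 26).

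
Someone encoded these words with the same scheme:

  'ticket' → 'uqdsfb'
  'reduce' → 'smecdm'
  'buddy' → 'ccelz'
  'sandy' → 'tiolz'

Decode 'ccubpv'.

button

Shifts by position in ticket: pos 0: t→u (+1), pos 1: i→q (+8), pos 2: c→d (+1), pos 3: k→s (+8) — repeating every 2. A repeating key of period 2 is used — shifts +1, +8 over and over.
Decoding ccubpv: c−1=b, c−8=u, u−1=t, b−8=t, p−1=o, v−8=n.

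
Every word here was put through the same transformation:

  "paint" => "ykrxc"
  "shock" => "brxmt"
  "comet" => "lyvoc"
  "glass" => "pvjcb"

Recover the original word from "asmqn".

Shifts by position in paint: pos 0: p→y (+9), pos 1: a→k (+10), pos 2: i→r (+9), pos 3: n→x (+10) — repeating every 2. It's a Vigenère-style cipher with numeric key [9,10]: position i shifts by key[i mod 2].
Undoing it on asmqn: a−9=r, s−10=i, m−9=d, q−10=g, n−9=e.

ridge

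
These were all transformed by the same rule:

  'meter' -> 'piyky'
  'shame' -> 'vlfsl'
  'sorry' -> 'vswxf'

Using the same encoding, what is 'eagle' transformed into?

In meter: m→p is +3, e→i is +4, t→y is +5, e→k is +6 — the shift increases by 1 each position. Letter i (0-indexed) is shifted by i+3, so successive shifts are 3, 4, 5, ….
Applying it to eagle: e+3=h, a+4=e, g+5=l, l+6=r, e+7=l.

helrl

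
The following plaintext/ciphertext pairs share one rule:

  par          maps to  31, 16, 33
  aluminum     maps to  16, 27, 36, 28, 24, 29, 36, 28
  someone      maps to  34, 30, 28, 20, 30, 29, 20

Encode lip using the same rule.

27, 24, 31

p is letter #16 and maps to 31: an offset of 15. Each letter is replaced by its alphabet position (a=1..z=26) + 15.
For lip: l=12→27, i=9→24, p=16→31.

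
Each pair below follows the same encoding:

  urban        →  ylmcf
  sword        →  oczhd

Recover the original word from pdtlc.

raise

The output letters match the input read backwards, each shifted +11: urban reversed is nabru. Read the word backwards and shift each letter +11.
Reversing it on pdtlc: shift back: p−11=e, d−11=s, t−11=i, l−11=a, c−11=r → esiar; then reverse → raise.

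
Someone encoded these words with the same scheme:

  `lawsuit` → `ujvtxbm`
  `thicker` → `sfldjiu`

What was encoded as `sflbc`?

baker

The output letters match the input read backwards, each shifted +1: lawsuit reversed is tiuswal. Read the word backwards and shift each letter +1.
Decoding sflbc: shift back: s−1=r, f−1=e, l−1=k, b−1=a, c−1=b → rekab; then reverse → baker.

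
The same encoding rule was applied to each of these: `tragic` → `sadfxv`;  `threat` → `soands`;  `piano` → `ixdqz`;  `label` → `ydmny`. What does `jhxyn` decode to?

t(19)→s(18) and r(17)→a(0) fit y≡9x+3 (mod 26); the inverse of 9 mod 26 is 3. Each letter's alphabet position (a=0..z=25) is mapped through 9·x+3 mod 26 — an affine cipher.
Reversing it on jhxyn: j(9)→3·(9−3)≡18=s; h(7)→3·(7−3)≡12=m; x(23)→3·(23−3)≡8=i; y(24)→3·(24−3)≡11=l; n(13)→3·(13−3)≡4=e (all mod 26).

smile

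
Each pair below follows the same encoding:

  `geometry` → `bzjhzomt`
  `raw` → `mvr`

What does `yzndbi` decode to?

design

Compare letters: g→b is +21, e→z is +21, o→j is +21 — a constant shift. Every letter moves 21 places later in the alphabet, wrapping around z→a.
Undoing it on yzndbi: y−21=d, z−21=e, n−21=s, d−21=i, b−21=g, i−21=n.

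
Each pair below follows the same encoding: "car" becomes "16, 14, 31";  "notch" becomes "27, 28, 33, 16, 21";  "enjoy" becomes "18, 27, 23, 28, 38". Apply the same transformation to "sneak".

32, 27, 18, 14, 24

Each letter is replaced by its alphabet position (a=1..z=26) + 13.
On sneak: s=19→32, n=14→27, e=5→18, a=1→14, k=11→24.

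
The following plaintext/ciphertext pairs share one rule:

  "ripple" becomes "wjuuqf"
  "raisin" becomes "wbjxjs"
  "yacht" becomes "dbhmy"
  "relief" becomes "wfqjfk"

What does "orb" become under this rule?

Two shifts are in play — +1 for a/e/i/o/u, +5 for every other letter.
Applying it to orb: o(vowel)+1=p, r(cons)+5=w, b(cons)+5=g.

pwg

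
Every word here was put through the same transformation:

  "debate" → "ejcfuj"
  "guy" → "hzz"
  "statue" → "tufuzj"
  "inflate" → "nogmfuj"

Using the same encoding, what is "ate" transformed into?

fuj

The shift depends on letter class: consonant d→e is +1, but vowel e→j is +5. The rule splits by letter class: vowels +5, consonants +1.
On ate: a(vowel)+5=f, t(cons)+1=u, e(vowel)+5=j.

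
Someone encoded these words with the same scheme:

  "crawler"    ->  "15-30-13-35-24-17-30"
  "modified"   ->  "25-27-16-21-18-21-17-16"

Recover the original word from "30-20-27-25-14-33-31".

Each letter is replaced by its alphabet position (a=1..z=26) + 12.
Decoding 30-20-27-25-14-33-31: 30→(30−12)÷1=18=r, 20→(20−12)÷1=8=h, 27→(27−12)÷1=15=o, 25→(25−12)÷1=13=m, 14→(14−12)÷1=2=b, 33→(33−12)÷1=21=u, 31→(31−12)÷1=19=s.

rhombus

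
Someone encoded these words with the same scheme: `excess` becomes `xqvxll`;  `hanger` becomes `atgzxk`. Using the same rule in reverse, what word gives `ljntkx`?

square

Compare letters: e→x is +19, x→q is +19, c→v is +19 — a constant shift. Every letter moves 19 places later in the alphabet, wrapping around z→a.
Undoing it on ljntkx: l−19=s, j−19=q, n−19=u, t−19=a, k−19=r, x−19=e.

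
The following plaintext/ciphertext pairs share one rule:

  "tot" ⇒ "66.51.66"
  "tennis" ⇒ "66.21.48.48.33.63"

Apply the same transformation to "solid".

63.51.42.33.18

Each letter becomes 3×(its alphabet position, a=1..z=26) + 6.
On solid: s=19→63, o=15→51, l=12→42, i=9→33, d=4→18.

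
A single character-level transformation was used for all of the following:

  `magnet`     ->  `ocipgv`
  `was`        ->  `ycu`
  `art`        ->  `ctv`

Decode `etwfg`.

Compare letters: m→o is +2, a→c is +2, g→i is +2 — a constant shift. Each letter is shifted forward by 2 in the alphabet (a Caesar shift of +2).
Reversing it on etwfg: e−2=c, t−2=r, w−2=u, f−2=d, g−2=e.

crude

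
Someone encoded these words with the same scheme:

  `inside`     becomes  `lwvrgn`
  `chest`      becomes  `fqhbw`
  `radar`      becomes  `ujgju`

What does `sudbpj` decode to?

Shifts by position in inside: pos 0: i→l (+3), pos 1: n→w (+9), pos 2: s→v (+3), pos 3: i→r (+9) — repeating every 2. A repeating key of period 2 is used — shifts +3, +9 over and over.
Decoding sudbpj: s−3=p, u−9=l, d−3=a, b−9=s, p−3=m, j−9=a.

plasma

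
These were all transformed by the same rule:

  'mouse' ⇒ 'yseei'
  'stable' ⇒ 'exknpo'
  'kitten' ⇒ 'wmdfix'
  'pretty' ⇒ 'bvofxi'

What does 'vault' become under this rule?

It's a Vigenère-style cipher with numeric key [12,4,10]: position i shifts by key[i mod 3].
Applying it to vault: v+12=h, a+4=e, u+10=e, l+12=x, t+4=x.

heexx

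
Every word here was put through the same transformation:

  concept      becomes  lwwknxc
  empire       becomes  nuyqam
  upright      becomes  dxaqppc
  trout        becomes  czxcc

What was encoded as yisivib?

pajamas

Shifts by position in concept: pos 0: c→l (+9), pos 1: o→w (+8), pos 2: n→w (+9), pos 3: c→k (+8) — repeating every 2. The shifts repeat in a cycle of length 2: positions 0,1,… shift by +9, +8, then the pattern repeats.
Decoding yisivib: y−9=p, i−8=a, s−9=j, i−8=a, v−9=m, i−8=a, b−9=s.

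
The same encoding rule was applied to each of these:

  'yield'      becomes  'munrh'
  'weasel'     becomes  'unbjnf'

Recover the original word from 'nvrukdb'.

The word is reversed, then every letter is shifted forward by 9.
Decoding nvrukdb: shift back: n−9=e, v−9=m, r−9=i, u−9=l, k−9=b, d−9=u, b−9=s → emilbus; then reverse → sublime.

sublime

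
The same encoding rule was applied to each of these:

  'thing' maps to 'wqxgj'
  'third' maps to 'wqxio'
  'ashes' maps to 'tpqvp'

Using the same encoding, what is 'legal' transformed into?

svjts

t(19)→w(22) and h(7)→q(16) fit y≡7x+19 (mod 26); the inverse of 7 mod 26 is 15. Treating letters as 0–25, the rule is x ↦ 7x + 19 (mod 26).
On legal: l(11)→7·11+19≡18=s; e(4)→7·4+19≡21=v; g(6)→7·6+19≡9=j; a(0)→7·0+19≡19=t; l(11)→7·11+19≡18=s (all mod 26).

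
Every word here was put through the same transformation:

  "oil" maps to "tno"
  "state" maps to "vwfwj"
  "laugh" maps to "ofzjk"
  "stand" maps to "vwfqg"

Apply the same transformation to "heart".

Vowels shift forward by 5 and consonants shift forward by 3.
Applying it to heart: h(cons)+3=k, e(vowel)+5=j, a(vowel)+5=f, r(cons)+3=u, t(cons)+3=w.

kjfuw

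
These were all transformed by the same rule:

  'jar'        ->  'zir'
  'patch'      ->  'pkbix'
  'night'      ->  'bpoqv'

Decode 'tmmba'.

Two steps: reverse the string, then apply a Caesar shift of +8.
Reversing it on tmmba: shift back: t−8=l, m−8=e, m−8=e, b−8=t, a−8=s → leets; then reverse → steel.

steel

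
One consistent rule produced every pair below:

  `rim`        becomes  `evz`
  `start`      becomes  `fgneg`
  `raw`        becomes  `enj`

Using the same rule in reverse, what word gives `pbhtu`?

cough

Compare letters: r→e is +13, i→v is +13, m→z is +13 — a constant shift. It's a constant shift of +13 (ROT13).
Reversing it on pbhtu: p−13=c, b−13=o, h−13=u, t−13=g, u−13=h.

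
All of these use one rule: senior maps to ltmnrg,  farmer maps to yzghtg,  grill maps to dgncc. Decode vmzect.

unable

s(18)→l(11) and e(4)→t(19) fit y≡5x+25 (mod 26); the inverse of 5 mod 26 is 21. Treating letters as 0–25, the rule is x ↦ 5x + 25 (mod 26).
Undoing it on vmzect: v(21)→21·(21−25)≡20=u; m(12)→21·(12−25)≡13=n; z(25)→21·(25−25)≡0=a; e(4)→21·(4−25)≡1=b; c(2)→21·(2−25)≡11=l; t(19)→21·(19−25)≡4=e (all mod 26).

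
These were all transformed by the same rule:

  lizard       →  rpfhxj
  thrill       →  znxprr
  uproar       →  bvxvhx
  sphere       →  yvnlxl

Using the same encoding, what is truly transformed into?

zxbre

The shift depends on letter class: consonant l→r is +6, but vowel i→p is +7. Two shifts are in play — +7 for a/e/i/o/u, +6 for every other letter.
On truly: t(cons)+6=z, r(cons)+6=x, u(vowel)+7=b, l(cons)+6=r, y(cons)+6=e.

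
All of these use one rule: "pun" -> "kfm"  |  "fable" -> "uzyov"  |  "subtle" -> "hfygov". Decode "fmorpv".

Each pair mirrors across the alphabet (p↔k, u↔f, n↔m): positions sum to 25. This is the alphabet-reversal cipher (Atbash): a becomes z, b becomes y, etc.
Decoding fmorpv: f↔u, m↔n, o↔l, r↔i, p↔k, v↔e.

unlike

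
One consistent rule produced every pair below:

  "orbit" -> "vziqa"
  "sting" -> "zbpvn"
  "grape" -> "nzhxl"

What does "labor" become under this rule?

Shifts by position in orbit: pos 0: o→v (+7), pos 1: r→z (+8), pos 2: b→i (+7), pos 3: i→q (+8) — repeating every 2. A repeating key of period 2 is used — shifts +7, +8 over and over.
Applying it to labor: l+7=s, a+8=i, b+7=i, o+8=w, r+7=y.

siiwy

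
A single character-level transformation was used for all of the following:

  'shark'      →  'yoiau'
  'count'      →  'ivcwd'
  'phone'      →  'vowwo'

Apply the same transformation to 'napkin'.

thxtsy

Letter i (0-indexed) is shifted by i+6, so successive shifts are 6, 7, 8, ….
Applying it to napkin: n+6=t, a+7=h, p+8=x, k+9=t, i+10=s, n+11=y.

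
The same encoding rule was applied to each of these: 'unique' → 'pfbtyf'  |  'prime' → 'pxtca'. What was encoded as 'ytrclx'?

Two steps: reverse the string, then apply a Caesar shift of +11.
Reversing it on ytrclx: shift back: y−11=n, t−11=i, r−11=g, c−11=r, l−11=a, x−11=m → nigram; then reverse → margin.

margin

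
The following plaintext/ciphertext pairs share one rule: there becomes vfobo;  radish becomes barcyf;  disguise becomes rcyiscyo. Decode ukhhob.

copper

Treating letters as 0–25, the rule is x ↦ 23x + 0 (mod 26).
Undoing it on ukhhob: u(20)→17·(20−0)≡2=c; k(10)→17·(10−0)≡14=o; h(7)→17·(7−0)≡15=p; h(7)→17·(7−0)≡15=p; o(14)→17·(14−0)≡4=e; b(1)→17·(1−0)≡17=r (all mod 26).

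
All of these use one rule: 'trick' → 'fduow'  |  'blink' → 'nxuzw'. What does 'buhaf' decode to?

pivot

Each letter is shifted forward by 12 in the alphabet (a Caesar shift of +12).
Undoing it on buhaf: b−12=p, u−12=i, h−12=v, a−12=o, f−12=t.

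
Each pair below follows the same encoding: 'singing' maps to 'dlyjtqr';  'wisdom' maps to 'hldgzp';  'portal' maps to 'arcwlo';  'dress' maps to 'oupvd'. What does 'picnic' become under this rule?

The shifts repeat in a cycle of length 2: positions 0,1,… shift by +11, +3, then the pattern repeats.
For picnic: p+11=a, i+3=l, c+11=n, n+3=q, i+11=t, c+3=f.

alnqtf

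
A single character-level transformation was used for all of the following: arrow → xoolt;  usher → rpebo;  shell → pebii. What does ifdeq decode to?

Compare letters: a→x is +23, r→o is +23, r→o is +23 — a constant shift. Each letter is shifted forward by 23 in the alphabet (a Caesar shift of +23).
Decoding ifdeq: i−23=l, f−23=i, d−23=g, e−23=h, q−23=t.

light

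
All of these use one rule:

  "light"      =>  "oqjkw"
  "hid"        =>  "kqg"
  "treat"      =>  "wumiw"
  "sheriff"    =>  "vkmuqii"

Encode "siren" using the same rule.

The shift depends on letter class: consonant l→o is +3, but vowel i→q is +8. The rule splits by letter class: vowels +8, consonants +3.
On siren: s(cons)+3=v, i(vowel)+8=q, r(cons)+3=u, e(vowel)+8=m, n(cons)+3=q.

vqumq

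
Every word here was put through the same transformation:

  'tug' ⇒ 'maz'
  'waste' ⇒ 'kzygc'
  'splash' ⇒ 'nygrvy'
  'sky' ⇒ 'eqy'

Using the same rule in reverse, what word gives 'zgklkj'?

The output letters match the input read backwards, each shifted +6: tug reversed is gut. The word is reversed, then every letter is shifted forward by 6.
Decoding zgklkj: shift back: z−6=t, g−6=a, k−6=e, l−6=f, k−6=e, j−6=d → taefed; then reverse → defeat.

defeat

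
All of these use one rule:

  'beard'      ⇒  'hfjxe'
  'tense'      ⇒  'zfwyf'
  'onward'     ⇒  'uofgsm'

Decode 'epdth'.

It's a Vigenère-style cipher with numeric key [6,1,9]: position i shifts by key[i mod 3].
Reversing it on epdth: e−6=y, p−1=o, d−9=u, t−6=n, h−1=g.

young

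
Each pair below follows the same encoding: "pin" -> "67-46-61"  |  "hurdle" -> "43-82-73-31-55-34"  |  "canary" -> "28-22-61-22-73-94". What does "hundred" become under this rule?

43-82-61-31-73-34-31

With a=1..z=26, the number is 3·pos + 19.
Applying it to hundred: h=8→43, u=21→82, n=14→61, d=4→31, r=18→73, e=5→34, d=4→31.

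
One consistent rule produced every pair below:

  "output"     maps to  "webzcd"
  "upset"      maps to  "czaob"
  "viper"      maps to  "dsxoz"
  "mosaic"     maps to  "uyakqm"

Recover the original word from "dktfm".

Shifts by position in output: pos 0: o→w (+8), pos 1: u→e (+10), pos 2: t→b (+8), pos 3: p→z (+10) — repeating every 2. It's a Vigenère-style cipher with numeric key [8,10]: position i shifts by key[i mod 2].
Undoing it on dktfm: d−8=v, k−10=a, t−8=l, f−10=v, m−8=e.

valve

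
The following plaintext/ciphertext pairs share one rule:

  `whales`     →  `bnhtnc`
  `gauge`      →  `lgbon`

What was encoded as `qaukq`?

lunch

In whales: w→b is +5, h→n is +6, a→h is +7, l→t is +8 — the shift increases by 1 each position. Each letter shifts forward by (position + 5), i.e. 5, 6, 7, … — the shift grows by one for each successive letter.
Reversing it on qaukq: q−5=l, a−6=u, u−7=n, k−8=c, q−9=h.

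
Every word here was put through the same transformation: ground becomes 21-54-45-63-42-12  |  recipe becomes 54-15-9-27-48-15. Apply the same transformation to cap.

g(#7)→21 and r(#18)→54: differences scale by 3, so n = 3·pos + 0. The formula is n = 3×(alphabet index, a=1).
For cap: c=3→9, a=1→3, p=16→48.

9-3-48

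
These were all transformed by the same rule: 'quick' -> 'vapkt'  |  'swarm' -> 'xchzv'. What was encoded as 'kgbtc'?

The shift increases by 1 at each position, starting from +5: 5, 6, 7, ….
Reversing it on kgbtc: k−5=f, g−6=a, b−7=u, t−8=l, c−9=t.

fault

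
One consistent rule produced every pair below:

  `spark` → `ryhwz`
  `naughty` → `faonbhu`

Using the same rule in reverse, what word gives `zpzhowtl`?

The output letters match the input read backwards, each shifted +7: spark reversed is kraps. Two steps: reverse the string, then apply a Caesar shift of +7.
Undoing it on zpzhowtl: shift back: z−7=s, p−7=i, z−7=s, h−7=a, o−7=h, w−7=p, t−7=m, l−7=e → sisahpme; then reverse → emphasis.

emphasis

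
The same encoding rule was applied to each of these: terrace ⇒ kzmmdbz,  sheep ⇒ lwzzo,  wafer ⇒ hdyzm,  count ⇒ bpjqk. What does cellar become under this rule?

bzssdm

t(19)→k(10) and e(4)→z(25) fit y≡25x+3 (mod 26); the inverse of 25 mod 26 is 25. Treating letters as 0–25, the rule is x ↦ 25x + 3 (mod 26).
Applying it to cellar: c(2)→25·2+3≡1=b; e(4)→25·4+3≡25=z; l(11)→25·11+3≡18=s; l(11)→25·11+3≡18=s; a(0)→25·0+3≡3=d; r(17)→25·17+3≡12=m (all mod 26).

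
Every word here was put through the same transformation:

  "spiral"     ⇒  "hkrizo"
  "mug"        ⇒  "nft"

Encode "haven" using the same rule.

szevm

This is the alphabet-reversal cipher (Atbash): a becomes z, b becomes y, etc.
On haven: h↔s, a↔z, v↔e, e↔v, n↔m.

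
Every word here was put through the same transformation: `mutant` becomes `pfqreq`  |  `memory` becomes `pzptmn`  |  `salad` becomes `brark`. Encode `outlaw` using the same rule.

tfqarj

m(12)→p(15) and u(20)→f(5) fit y≡15x+17 (mod 26); the inverse of 15 mod 26 is 7. Treating letters as 0–25, the rule is x ↦ 15x + 17 (mod 26).
Applying it to outlaw: o(14)→15·14+17≡19=t; u(20)→15·20+17≡5=f; t(19)→15·19+17≡16=q; l(11)→15·11+17≡0=a; a(0)→15·0+17≡17=r; w(22)→15·22+17≡9=j (all mod 26).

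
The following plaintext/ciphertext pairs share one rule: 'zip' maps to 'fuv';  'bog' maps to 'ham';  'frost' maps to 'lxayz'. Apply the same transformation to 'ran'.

xmt

Vowels shift forward by 12 and consonants shift forward by 6.
Applying it to ran: r(cons)+6=x, a(vowel)+12=m, n(cons)+6=t.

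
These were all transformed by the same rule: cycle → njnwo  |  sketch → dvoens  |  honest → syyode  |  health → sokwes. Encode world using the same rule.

Two shifts are in play — +10 for a/e/i/o/u, +11 for every other letter.
Applying it to world: w(cons)+11=h, o(vowel)+10=y, r(cons)+11=c, l(cons)+11=w, d(cons)+11=o.

hycwo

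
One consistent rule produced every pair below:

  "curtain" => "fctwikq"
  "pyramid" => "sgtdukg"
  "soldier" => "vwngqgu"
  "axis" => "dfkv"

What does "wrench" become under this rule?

zzgqkj

Shifts by position in curtain: pos 0: c→f (+3), pos 1: u→c (+8), pos 2: r→t (+2), pos 3: t→w (+3), pos 4: a→i (+8), pos 5: i→k (+2) — repeating every 3. The shifts repeat in a cycle of length 3: positions 0,1,… shift by +3, +8, +2, then the pattern repeats.
For wrench: w+3=z, r+8=z, e+2=g, n+3=q, c+8=k, h+2=j.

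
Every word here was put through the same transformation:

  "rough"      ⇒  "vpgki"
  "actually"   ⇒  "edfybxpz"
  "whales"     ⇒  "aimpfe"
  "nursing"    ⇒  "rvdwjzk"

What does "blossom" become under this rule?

fmawtaq

Shifts by position in rough: pos 0: r→v (+4), pos 1: o→p (+1), pos 2: u→g (+12), pos 3: g→k (+4), pos 4: h→i (+1) — repeating every 3. The shifts repeat in a cycle of length 3: positions 0,1,… shift by +4, +1, +12, then the pattern repeats.
Applying it to blossom: b+4=f, l+1=m, o+12=a, s+4=w, s+1=t, o+12=a, m+4=q.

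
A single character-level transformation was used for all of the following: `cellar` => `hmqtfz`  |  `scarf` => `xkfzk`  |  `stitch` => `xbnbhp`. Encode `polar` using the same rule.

uwqiw

Shifts by position in cellar: pos 0: c→h (+5), pos 1: e→m (+8), pos 2: l→q (+5), pos 3: l→t (+8) — repeating every 2. The shifts repeat in a cycle of length 2: positions 0,1,… shift by +5, +8, then the pattern repeats.
On polar: p+5=u, o+8=w, l+5=q, a+8=i, r+5=w.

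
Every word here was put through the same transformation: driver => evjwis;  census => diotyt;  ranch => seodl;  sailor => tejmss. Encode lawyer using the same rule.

Shifts by position in driver: pos 0: d→e (+1), pos 1: r→v (+4), pos 2: i→j (+1), pos 3: v→w (+1), pos 4: e→i (+4), pos 5: r→s (+1) — repeating every 3. It's a Vigenère-style cipher with numeric key [1,4,1]: position i shifts by key[i mod 3].
On lawyer: l+1=m, a+4=e, w+1=x, y+1=z, e+4=i, r+1=s.

mexzis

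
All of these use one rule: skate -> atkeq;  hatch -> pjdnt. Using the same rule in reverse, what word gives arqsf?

sight

The shift increases by 1 at each position, starting from +8: 8, 9, 10, ….
Reversing it on arqsf: a−8=s, r−9=i, q−10=g, s−11=h, f−12=t.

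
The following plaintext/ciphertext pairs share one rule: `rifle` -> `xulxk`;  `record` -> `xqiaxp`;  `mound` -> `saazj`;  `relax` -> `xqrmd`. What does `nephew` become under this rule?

Shifts by position in rifle: pos 0: r→x (+6), pos 1: i→u (+12), pos 2: f→l (+6), pos 3: l→x (+12) — repeating every 2. It's a Vigenère-style cipher with numeric key [6,12]: position i shifts by key[i mod 2].
Applying it to nephew: n+6=t, e+12=q, p+6=v, h+12=t, e+6=k, w+12=i.

tqvtki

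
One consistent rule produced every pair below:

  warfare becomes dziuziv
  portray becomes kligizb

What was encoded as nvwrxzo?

medical

This is the alphabet-reversal cipher (Atbash): a becomes z, b becomes y, etc.
Undoing it on nvwrxzo: n↔m, v↔e, w↔d, r↔i, x↔c, z↔a, o↔l.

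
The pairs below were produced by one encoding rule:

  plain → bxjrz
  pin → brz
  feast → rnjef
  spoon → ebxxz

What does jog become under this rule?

The shift depends on letter class: consonant p→b is +12, but vowel a→j is +9. The rule splits by letter class: vowels +9, consonants +12.
Applying it to jog: j(cons)+12=v, o(vowel)+9=x, g(cons)+12=s.

vxs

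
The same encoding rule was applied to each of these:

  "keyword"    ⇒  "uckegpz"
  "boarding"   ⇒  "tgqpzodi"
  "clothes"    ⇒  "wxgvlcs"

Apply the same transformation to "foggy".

This is an affine cipher: with a=0,…,z=25, each position x becomes (3x+16) mod 26.
On foggy: f(5)→3·5+16≡5=f; o(14)→3·14+16≡6=g; g(6)→3·6+16≡8=i; g(6)→3·6+16≡8=i; y(24)→3·24+16≡10=k (all mod 26).

fgiik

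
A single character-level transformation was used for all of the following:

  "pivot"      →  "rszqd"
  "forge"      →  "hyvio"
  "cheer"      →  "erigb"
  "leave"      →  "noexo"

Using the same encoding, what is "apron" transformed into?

Shifts by position in pivot: pos 0: p→r (+2), pos 1: i→s (+10), pos 2: v→z (+4), pos 3: o→q (+2), pos 4: t→d (+10) — repeating every 3. A repeating key of period 3 is used — shifts +2, +10, +4 over and over.
For apron: a+2=c, p+10=z, r+4=v, o+2=q, n+10=x.

czvqx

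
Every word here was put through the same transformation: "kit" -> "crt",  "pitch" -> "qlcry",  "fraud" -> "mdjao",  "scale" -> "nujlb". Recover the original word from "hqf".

why

The output letters match the input read backwards, each shifted +9: kit reversed is tik. Two steps: reverse the string, then apply a Caesar shift of +9.
Undoing it on hqf: shift back: h−9=y, q−9=h, f−9=w → yhw; then reverse → why.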